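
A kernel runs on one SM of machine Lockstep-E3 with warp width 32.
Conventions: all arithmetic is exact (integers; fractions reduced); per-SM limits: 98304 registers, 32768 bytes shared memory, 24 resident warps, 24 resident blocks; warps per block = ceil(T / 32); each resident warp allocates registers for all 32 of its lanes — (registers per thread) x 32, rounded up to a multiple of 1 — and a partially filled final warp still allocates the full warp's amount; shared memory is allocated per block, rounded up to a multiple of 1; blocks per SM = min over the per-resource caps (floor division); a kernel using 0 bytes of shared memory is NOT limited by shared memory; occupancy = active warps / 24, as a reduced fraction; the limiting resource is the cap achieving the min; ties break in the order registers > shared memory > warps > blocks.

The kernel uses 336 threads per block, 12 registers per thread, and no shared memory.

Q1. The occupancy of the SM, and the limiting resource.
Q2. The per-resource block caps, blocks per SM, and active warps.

Answer: occupancy 11/12, limited by warps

registers: 23 blocks
shared memory: no limit (kernel uses none)
warps: 2 blocks
blocks: 24 blocks

Answer: 2 blocks, 22 active warps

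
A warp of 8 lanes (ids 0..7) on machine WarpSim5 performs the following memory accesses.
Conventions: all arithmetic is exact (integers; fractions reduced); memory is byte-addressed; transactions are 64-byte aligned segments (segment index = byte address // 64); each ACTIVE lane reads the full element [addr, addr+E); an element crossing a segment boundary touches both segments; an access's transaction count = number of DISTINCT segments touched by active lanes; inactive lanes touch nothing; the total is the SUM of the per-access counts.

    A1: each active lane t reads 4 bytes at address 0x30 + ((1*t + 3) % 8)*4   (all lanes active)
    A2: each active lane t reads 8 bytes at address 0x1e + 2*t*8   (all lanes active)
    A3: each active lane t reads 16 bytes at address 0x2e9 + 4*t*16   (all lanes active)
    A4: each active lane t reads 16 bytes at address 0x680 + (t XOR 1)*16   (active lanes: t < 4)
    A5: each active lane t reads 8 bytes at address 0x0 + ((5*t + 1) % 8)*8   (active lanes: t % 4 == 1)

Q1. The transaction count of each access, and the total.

A1: 2 transactions
A2: 3 transactions
A3: 8 transactions
A4: 1 transaction
A5: 1 transaction

Answer: 2,3,8,1,1; total 15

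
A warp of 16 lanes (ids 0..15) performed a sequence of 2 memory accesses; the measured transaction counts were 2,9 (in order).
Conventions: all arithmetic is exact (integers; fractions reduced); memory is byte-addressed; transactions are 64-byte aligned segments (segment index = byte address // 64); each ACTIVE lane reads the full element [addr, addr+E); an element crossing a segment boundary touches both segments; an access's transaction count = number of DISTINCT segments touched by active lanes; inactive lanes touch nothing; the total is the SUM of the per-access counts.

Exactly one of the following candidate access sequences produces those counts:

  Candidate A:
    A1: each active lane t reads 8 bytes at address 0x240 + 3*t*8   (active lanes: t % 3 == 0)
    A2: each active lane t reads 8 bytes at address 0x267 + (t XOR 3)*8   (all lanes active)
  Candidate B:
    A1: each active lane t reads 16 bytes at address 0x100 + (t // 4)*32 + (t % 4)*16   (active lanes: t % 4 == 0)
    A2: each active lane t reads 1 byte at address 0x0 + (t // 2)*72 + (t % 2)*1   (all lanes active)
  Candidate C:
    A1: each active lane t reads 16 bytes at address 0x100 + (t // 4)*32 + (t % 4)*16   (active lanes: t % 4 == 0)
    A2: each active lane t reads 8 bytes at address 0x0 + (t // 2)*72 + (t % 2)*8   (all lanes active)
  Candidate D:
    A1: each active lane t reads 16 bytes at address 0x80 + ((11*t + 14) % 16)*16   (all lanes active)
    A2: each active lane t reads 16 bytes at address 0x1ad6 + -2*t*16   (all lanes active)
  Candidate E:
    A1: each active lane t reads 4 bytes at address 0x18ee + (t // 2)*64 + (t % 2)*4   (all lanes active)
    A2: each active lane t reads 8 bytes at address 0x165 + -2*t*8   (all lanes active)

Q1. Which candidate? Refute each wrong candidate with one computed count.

A: A1 gives 6 transactions, not 2
B: A2 gives 8 transactions, not 9
D: A1 gives 4 transactions, not 2
E: A1 gives 8 transactions, not 2
C: all counts match (2,9)

Answer: C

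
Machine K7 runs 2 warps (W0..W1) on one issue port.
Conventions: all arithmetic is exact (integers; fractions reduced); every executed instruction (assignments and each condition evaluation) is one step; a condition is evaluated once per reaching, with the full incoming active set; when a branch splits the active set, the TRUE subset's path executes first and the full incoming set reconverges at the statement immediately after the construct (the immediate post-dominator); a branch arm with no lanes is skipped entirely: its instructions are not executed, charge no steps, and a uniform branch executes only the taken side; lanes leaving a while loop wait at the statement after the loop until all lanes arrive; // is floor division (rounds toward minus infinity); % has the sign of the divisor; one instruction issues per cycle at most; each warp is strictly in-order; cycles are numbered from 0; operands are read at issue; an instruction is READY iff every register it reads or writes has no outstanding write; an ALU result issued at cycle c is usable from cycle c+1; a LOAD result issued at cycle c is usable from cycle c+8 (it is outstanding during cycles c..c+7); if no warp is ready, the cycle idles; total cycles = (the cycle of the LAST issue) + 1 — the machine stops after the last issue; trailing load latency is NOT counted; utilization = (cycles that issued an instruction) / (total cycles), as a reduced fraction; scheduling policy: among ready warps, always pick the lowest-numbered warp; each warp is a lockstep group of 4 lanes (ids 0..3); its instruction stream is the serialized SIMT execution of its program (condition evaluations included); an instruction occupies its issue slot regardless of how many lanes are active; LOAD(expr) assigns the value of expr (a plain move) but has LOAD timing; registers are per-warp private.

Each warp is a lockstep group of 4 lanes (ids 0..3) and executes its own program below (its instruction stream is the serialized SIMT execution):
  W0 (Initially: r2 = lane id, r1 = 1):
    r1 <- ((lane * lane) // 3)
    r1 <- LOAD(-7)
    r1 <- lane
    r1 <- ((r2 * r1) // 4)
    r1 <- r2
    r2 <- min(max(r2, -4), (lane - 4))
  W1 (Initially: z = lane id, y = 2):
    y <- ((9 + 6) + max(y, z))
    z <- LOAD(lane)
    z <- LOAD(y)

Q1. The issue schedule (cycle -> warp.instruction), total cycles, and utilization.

cycle 0: W0.I0
cycle 1: W0.I1
cycle 2: W1.I0
cycle 3: W1.I1
cycle 4: idle
cycle 5: idle
cycle 6: idle
cycle 7: idle
cycle 8: idle
cycle 9: W0.I2
cycle 10: W0.I3
cycle 11: W0.I4
cycle 12: W0.I5
cycle 13: W1.I2

Answer: 14 cycles, utilization 9/14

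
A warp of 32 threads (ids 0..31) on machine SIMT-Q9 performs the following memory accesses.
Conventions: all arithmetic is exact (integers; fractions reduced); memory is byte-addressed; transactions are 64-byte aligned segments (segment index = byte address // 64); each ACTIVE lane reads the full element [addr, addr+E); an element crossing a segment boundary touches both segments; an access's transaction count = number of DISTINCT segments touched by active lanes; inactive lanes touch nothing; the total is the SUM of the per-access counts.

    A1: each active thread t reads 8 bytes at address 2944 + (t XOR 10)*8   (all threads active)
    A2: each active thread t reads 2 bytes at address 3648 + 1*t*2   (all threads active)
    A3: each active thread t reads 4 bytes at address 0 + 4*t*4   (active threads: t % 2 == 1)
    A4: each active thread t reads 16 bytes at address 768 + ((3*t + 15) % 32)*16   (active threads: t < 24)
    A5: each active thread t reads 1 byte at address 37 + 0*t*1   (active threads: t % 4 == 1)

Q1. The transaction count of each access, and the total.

A1: 4 transactions
A2: 1 transaction
A3: 8 transactions
A4: 8 transactions
A5: 1 transaction

Answer: 4,1,8,8,1; total 22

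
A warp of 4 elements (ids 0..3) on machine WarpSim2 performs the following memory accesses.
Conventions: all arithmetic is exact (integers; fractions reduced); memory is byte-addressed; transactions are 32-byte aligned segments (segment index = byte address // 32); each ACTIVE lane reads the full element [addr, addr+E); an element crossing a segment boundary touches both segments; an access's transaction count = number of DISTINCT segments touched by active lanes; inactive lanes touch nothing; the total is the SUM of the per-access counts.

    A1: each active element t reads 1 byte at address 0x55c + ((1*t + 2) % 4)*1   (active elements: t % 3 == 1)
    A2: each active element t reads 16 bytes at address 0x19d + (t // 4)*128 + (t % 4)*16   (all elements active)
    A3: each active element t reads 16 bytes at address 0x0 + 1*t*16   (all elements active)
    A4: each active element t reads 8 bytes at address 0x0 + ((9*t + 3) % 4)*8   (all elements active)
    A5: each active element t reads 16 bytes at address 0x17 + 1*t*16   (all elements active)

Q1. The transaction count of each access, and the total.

A1: 1 transaction
A2: 3 transactions
A3: 2 transactions
A4: 1 transaction
A5: 3 transactions

Answer: 1,3,2,1,3; total 10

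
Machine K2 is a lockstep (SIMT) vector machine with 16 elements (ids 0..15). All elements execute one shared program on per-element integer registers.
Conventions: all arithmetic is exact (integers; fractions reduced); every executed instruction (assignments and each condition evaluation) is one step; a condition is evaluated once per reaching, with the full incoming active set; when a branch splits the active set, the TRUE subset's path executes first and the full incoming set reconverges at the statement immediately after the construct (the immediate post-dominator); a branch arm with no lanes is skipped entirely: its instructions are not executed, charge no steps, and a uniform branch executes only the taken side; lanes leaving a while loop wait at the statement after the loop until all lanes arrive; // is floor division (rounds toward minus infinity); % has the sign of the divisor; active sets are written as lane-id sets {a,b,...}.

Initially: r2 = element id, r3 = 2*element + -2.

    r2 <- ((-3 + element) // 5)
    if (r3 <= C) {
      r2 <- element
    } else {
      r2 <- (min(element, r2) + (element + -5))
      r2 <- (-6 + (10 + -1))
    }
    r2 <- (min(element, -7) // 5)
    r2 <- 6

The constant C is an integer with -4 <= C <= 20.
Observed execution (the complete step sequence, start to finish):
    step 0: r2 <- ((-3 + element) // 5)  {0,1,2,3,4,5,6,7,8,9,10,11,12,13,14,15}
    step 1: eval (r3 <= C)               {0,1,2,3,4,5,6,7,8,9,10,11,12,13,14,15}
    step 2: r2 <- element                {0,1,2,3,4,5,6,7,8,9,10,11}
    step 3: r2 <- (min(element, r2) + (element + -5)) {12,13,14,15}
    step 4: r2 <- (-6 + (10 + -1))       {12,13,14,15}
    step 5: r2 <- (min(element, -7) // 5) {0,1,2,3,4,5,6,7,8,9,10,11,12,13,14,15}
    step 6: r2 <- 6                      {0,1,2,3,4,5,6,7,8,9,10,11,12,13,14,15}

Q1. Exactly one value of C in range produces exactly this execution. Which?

Answer: C = 20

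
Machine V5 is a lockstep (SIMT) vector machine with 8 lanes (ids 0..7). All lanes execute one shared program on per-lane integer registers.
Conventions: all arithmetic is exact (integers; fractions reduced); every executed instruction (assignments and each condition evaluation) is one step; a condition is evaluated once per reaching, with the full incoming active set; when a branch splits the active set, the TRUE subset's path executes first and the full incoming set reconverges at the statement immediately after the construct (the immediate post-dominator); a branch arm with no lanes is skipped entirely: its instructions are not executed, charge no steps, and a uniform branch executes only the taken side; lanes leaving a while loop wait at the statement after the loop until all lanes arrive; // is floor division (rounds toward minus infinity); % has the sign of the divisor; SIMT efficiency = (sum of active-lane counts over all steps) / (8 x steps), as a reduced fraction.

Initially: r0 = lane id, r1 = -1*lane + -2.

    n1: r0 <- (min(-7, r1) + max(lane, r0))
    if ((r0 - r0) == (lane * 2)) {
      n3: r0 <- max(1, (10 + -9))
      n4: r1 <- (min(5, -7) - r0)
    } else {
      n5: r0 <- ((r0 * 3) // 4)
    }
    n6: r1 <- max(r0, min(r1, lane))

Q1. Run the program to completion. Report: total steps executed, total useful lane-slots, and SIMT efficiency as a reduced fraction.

Answer: 6 steps, 33 useful, 11/16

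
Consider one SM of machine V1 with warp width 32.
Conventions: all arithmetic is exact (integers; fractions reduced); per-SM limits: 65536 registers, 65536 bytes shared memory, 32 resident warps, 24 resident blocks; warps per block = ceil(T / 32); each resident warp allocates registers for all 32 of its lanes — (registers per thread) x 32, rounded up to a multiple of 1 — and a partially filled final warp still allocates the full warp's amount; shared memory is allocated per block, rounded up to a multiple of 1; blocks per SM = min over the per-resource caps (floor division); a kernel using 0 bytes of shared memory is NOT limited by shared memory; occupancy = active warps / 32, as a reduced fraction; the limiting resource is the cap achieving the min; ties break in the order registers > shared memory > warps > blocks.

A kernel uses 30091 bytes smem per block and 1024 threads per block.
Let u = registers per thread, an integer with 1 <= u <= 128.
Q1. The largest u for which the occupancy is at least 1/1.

Answer: u = 64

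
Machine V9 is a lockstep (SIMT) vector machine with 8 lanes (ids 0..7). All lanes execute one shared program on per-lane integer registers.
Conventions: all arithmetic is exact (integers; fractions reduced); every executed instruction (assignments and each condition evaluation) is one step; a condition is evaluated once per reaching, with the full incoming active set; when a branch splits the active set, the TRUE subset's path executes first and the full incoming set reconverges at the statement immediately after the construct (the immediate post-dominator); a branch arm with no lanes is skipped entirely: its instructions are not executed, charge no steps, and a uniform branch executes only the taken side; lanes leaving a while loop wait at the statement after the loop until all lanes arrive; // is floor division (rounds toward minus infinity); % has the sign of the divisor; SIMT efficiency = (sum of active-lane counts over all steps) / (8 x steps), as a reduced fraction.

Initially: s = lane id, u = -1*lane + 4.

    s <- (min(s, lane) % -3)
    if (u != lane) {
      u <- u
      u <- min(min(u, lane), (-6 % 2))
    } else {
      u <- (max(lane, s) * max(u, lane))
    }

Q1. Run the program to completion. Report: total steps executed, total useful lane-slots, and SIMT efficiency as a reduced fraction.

Answer: 5 steps, 31 useful, 31/40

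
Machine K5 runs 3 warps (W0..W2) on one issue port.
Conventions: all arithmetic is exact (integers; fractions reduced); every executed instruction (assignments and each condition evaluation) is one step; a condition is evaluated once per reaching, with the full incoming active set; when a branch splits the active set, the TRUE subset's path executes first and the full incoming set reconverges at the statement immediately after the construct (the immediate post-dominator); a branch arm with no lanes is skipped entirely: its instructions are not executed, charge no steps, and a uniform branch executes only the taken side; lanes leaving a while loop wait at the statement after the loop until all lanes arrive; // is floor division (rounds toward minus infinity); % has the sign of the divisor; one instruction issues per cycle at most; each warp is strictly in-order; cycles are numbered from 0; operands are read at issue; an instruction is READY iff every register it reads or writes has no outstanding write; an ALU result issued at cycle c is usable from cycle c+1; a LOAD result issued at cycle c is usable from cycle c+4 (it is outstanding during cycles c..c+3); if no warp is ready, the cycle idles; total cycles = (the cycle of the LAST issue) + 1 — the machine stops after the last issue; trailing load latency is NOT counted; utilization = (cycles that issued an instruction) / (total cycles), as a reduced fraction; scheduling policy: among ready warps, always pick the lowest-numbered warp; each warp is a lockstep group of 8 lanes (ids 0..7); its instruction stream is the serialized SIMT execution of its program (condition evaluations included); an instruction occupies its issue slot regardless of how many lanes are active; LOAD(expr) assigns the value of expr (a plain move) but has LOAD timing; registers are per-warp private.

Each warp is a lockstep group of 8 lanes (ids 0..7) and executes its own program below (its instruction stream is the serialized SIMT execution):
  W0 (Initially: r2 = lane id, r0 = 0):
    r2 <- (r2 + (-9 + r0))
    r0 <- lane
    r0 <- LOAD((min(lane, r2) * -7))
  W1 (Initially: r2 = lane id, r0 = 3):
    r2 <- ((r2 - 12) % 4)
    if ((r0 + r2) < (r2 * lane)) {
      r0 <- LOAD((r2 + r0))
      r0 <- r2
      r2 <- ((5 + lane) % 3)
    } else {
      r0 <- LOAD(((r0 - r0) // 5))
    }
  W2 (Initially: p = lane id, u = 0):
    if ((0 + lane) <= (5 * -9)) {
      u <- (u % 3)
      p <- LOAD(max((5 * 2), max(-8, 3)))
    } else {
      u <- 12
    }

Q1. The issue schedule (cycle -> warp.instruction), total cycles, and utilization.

cycle 0: W0.I0
cycle 1: W0.I1
cycle 2: W0.I2
cycle 3: W1.I0
cycle 4: W1.I1
cycle 5: W1.I2
cycle 6: W2.I0
cycle 7: W2.I1
cycle 8: idle
cycle 9: W1.I3
cycle 10: W1.I4
cycle 11: W1.I5

Answer: 12 cycles, utilization 11/12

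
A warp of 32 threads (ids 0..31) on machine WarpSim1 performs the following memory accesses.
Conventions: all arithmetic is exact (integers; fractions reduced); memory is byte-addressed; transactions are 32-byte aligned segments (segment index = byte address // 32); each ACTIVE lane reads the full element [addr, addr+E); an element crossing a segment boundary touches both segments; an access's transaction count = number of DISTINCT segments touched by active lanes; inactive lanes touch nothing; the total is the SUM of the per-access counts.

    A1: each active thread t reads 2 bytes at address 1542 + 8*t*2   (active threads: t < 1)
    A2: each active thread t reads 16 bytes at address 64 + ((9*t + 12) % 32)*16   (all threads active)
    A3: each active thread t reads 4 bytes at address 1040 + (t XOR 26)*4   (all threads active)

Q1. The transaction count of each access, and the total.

A1: 1 transaction
A2: 16 transactions
A3: 5 transactions

Answer: 1,16,5; total 22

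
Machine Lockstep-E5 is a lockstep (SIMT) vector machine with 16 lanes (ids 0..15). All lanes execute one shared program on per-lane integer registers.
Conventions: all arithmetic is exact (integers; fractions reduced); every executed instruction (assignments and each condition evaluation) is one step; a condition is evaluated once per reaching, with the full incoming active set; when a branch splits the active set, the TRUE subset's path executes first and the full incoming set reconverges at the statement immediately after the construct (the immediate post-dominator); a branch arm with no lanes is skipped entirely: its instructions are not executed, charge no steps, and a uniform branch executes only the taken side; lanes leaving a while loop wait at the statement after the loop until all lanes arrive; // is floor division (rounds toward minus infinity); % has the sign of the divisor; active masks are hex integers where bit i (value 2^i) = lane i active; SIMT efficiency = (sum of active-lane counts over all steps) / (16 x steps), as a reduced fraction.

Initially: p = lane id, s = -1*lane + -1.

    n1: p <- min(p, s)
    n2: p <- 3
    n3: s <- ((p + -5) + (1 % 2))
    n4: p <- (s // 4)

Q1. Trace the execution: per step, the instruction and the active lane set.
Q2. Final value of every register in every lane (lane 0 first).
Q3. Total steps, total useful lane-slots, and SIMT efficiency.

step 0: p <- min(p, s)               0xffff
step 1: p <- 3                       0xffff
step 2: s <- ((p + -5) + (1 % 2))    0xffff
step 3: p <- (s // 4)                0xffff

Answer: 4 steps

p: -1,-1,-1,-1,-1,-1,-1,-1,-1,-1,-1,-1,-1,-1,-1,-1
s: -1,-1,-1,-1,-1,-1,-1,-1,-1,-1,-1,-1,-1,-1,-1,-1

steps = 4; useful = 64; efficiency = 64/64 = 1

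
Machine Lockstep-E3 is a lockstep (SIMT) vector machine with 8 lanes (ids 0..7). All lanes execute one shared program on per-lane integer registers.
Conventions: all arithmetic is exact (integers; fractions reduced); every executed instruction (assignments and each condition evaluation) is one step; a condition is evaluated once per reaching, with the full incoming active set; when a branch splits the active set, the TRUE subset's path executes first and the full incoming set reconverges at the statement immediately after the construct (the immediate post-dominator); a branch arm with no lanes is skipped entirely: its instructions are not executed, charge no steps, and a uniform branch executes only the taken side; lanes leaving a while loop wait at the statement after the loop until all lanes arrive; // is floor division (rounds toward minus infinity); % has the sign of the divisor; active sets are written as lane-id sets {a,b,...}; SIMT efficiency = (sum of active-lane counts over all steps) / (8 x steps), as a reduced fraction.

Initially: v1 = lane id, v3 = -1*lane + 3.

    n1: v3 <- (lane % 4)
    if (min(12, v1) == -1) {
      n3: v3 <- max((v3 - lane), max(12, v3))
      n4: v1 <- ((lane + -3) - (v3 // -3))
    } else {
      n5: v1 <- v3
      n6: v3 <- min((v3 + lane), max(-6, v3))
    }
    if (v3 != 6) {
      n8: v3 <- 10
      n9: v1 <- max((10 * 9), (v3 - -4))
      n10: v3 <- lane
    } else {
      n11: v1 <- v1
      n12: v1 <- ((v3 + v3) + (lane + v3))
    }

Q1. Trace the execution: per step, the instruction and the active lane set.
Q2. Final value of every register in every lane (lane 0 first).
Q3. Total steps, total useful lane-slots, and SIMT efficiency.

step 0: v3 <- (lane % 4)             {0,1,2,3,4,5,6,7}
step 1: eval (min(12, v1) == -1)     {0,1,2,3,4,5,6,7}
step 2: v1 <- v3                     {0,1,2,3,4,5,6,7}
step 3: v3 <- min((v3 + lane), max(-6, v3)) {0,1,2,3,4,5,6,7}
step 4: eval (v3 != 6)               {0,1,2,3,4,5,6,7}
step 5: v3 <- 10                     {0,1,2,3,4,5,6,7}
step 6: v1 <- max((10 * 9), (v3 - -4)) {0,1,2,3,4,5,6,7}
step 7: v3 <- lane                   {0,1,2,3,4,5,6,7}

Answer: 8 steps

v1: 90,90,90,90,90,90,90,90
v3: 0,1,2,3,4,5,6,7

steps = 8; useful = 64; efficiency = 64/64 = 1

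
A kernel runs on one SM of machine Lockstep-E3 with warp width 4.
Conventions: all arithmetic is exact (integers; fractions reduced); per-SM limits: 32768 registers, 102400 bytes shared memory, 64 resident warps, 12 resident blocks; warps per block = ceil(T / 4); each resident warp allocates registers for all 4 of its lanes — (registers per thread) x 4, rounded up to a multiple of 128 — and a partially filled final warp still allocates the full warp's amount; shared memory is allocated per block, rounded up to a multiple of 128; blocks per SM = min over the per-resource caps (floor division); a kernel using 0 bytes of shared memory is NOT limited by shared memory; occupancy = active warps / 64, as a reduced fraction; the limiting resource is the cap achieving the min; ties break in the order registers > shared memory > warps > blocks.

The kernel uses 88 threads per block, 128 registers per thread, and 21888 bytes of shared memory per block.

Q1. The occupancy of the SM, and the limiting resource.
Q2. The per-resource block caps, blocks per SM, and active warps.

Answer: occupancy 11/16, limited by registers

registers: 2 blocks
shared memory: 4 blocks
warps: 2 blocks
blocks: 12 blocks

Answer: 2 blocks, 44 active warps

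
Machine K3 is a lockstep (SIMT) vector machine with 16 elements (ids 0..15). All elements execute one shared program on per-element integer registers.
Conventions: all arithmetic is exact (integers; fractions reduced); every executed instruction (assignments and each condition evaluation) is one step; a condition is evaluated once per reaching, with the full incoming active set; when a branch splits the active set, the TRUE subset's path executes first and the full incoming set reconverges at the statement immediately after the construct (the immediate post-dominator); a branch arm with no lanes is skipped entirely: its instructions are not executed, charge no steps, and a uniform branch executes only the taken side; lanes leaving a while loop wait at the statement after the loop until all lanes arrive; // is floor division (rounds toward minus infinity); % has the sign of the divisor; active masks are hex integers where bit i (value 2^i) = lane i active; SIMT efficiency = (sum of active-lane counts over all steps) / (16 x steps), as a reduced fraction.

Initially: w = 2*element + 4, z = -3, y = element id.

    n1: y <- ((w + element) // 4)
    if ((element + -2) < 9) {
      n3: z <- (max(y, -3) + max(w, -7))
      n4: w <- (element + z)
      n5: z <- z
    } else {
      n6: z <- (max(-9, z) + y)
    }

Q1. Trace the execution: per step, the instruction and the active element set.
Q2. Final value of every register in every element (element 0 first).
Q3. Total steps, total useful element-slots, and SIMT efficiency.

step 0: y <- ((w + element) // 4)    0xffff
step 1: eval ((element + -2) < 9)    0xffff
step 2: z <- (max(y, -3) + max(w, -7)) 0x07ff
step 3: w <- (element + z)           0x07ff
step 4: z <- z                       0x07ff
step 5: z <- (max(-9, z) + y)        0xf800

Answer: 6 steps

w: 5,8,12,16,20,23,27,31,35,38,42,26,28,30,32,34
z: 5,7,10,13,16,18,21,24,27,29,32,6,7,7,8,9
y: 1,1,2,3,4,4,5,6,7,7,8,9,10,10,11,12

steps = 6; useful = 70; efficiency = 70/96 = 35/48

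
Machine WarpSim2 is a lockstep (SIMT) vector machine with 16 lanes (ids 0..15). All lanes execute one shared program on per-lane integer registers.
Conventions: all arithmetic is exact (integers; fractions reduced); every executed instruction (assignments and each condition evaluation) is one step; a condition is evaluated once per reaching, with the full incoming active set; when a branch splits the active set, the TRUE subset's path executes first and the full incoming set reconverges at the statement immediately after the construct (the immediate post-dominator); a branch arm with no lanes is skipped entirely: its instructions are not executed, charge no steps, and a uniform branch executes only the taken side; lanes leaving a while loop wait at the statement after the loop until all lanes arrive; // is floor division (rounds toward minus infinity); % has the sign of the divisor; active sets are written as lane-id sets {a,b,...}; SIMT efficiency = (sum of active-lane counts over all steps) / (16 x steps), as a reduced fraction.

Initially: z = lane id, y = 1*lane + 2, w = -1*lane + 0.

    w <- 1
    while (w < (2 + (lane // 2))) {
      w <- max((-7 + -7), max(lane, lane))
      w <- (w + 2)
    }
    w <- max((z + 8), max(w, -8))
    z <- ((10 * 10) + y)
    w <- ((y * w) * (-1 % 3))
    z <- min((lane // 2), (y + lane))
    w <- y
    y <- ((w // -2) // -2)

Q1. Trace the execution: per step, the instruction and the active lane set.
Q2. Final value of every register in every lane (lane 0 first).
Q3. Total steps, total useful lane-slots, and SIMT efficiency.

step 0: w <- 1                       {0,1,2,3,4,5,6,7,8,9,10,11,12,13,14,15}
step 1: eval (w < (2 + (lane // 2))) {0,1,2,3,4,5,6,7,8,9,10,11,12,13,14,15}
step 2: w <- max((-7 + -7), max(lane, lane)) {0,1,2,3,4,5,6,7,8,9,10,11,12,13,14,15}
step 3: w <- (w + 2)                 {0,1,2,3,4,5,6,7,8,9,10,11,12,13,14,15}
step 4: eval (w < (2 + (lane // 2))) {0,1,2,3,4,5,6,7,8,9,10,11,12,13,14,15}
step 5: w <- max((z + 8), max(w, -8)) {0,1,2,3,4,5,6,7,8,9,10,11,12,13,14,15}
step 6: z <- ((10 * 10) + y)         {0,1,2,3,4,5,6,7,8,9,10,11,12,13,14,15}
step 7: w <- ((y * w) * (-1 % 3))    {0,1,2,3,4,5,6,7,8,9,10,11,12,13,14,15}
step 8: z <- min((lane // 2), (y + lane)) {0,1,2,3,4,5,6,7,8,9,10,11,12,13,14,15}
step 9: w <- y                       {0,1,2,3,4,5,6,7,8,9,10,11,12,13,14,15}
step 10: y <- ((w // -2) // -2)       {0,1,2,3,4,5,6,7,8,9,10,11,12,13,14,15}

Answer: 11 steps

z: 0,0,1,1,2,2,3,3,4,4,5,5,6,6,7,7
y: 0,1,1,1,1,2,2,2,2,3,3,3,3,4,4,4
w: 2,3,4,5,6,7,8,9,10,11,12,13,14,15,16,17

steps = 11; useful = 176; efficiency = 176/176 = 1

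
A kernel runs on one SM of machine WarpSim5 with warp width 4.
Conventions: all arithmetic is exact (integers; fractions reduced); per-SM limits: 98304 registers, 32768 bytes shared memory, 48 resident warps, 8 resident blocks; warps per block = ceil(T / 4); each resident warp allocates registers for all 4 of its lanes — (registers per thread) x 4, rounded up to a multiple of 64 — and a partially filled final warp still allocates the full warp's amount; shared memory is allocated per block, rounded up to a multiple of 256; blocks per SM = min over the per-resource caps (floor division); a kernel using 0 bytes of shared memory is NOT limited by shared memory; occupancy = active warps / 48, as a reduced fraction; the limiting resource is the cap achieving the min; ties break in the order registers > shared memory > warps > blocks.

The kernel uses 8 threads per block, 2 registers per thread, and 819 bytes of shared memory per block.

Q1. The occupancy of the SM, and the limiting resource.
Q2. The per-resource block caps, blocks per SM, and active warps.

Answer: occupancy 1/3, limited by blocks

registers: 768 blocks
shared memory: 32 blocks
warps: 24 blocks
blocks: 8 blocks

Answer: 8 blocks, 16 active warps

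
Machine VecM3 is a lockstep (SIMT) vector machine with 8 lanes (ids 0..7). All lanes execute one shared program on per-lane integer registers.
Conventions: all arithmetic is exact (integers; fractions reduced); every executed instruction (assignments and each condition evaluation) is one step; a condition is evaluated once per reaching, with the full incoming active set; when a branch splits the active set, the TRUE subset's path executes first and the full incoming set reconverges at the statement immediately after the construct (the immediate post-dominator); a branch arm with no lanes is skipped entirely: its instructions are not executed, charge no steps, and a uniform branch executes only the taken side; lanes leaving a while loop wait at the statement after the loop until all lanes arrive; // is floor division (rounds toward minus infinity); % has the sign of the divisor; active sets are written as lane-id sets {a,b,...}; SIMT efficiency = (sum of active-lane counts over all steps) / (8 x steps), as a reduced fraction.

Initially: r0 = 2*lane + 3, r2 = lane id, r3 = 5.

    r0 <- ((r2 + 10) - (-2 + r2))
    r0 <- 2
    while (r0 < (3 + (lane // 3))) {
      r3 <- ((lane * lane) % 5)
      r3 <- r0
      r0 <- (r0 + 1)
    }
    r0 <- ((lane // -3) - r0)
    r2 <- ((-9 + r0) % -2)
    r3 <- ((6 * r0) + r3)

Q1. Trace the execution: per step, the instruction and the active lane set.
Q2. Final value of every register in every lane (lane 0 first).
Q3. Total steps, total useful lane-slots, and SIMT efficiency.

step 0: r0 <- ((r2 + 10) - (-2 + r2)) {0,1,2,3,4,5,6,7}
step 1: r0 <- 2                      {0,1,2,3,4,5,6,7}
step 2: eval (r0 < (3 + (lane // 3))) {0,1,2,3,4,5,6,7}
step 3: r3 <- ((lane * lane) % 5)    {0,1,2,3,4,5,6,7}
step 4: r3 <- r0                     {0,1,2,3,4,5,6,7}
step 5: r0 <- (r0 + 1)               {0,1,2,3,4,5,6,7}
step 6: eval (r0 < (3 + (lane // 3))) {0,1,2,3,4,5,6,7}
step 7: r3 <- ((lane * lane) % 5)    {3,4,5,6,7}
step 8: r3 <- r0                     {3,4,5,6,7}
step 9: r0 <- (r0 + 1)               {3,4,5,6,7}
step 10: eval (r0 < (3 + (lane // 3))) {3,4,5,6,7}
step 11: r3 <- ((lane * lane) % 5)    {6,7}
step 12: r3 <- r0                     {6,7}
step 13: r0 <- (r0 + 1)               {6,7}
step 14: eval (r0 < (3 + (lane // 3))) {6,7}
step 15: r0 <- ((lane // -3) - r0)    {0,1,2,3,4,5,6,7}
step 16: r2 <- ((-9 + r0) % -2)       {0,1,2,3,4,5,6,7}
step 17: r3 <- ((6 * r0) + r3)        {0,1,2,3,4,5,6,7}

Answer: 18 steps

r0: -3,-4,-4,-5,-6,-6,-7,-8
r2: 0,-1,-1,0,-1,-1,0,-1
r3: -16,-22,-22,-27,-33,-33,-38,-44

steps = 18; useful = 108; efficiency = 108/144 = 3/4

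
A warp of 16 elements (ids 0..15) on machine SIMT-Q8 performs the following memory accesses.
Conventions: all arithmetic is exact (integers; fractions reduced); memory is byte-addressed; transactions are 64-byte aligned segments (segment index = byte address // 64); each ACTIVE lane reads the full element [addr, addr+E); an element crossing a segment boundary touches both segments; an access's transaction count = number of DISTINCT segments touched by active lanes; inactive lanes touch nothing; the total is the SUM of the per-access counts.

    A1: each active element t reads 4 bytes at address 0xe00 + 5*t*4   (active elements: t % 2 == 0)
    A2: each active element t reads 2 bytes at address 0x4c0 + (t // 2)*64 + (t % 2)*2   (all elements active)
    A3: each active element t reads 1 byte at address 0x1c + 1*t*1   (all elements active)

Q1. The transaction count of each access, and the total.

A1: 5 transactions
A2: 8 transactions
A3: 1 transaction

Answer: 5,8,1; total 14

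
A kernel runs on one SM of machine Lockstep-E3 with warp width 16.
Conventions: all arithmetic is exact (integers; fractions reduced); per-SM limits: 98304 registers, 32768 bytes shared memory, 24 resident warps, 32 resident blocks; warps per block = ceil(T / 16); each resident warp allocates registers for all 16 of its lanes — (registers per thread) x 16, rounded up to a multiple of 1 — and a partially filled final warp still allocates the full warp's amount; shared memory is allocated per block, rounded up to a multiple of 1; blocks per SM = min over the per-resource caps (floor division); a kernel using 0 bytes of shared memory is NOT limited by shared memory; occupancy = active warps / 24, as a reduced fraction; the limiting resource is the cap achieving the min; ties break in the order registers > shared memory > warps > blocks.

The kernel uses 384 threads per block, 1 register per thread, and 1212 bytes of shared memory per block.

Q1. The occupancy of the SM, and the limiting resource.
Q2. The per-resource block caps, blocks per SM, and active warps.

Answer: occupancy 1, limited by warps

registers: 256 blocks
shared memory: 27 blocks
warps: 1 block
blocks: 32 blocks

Answer: 1 block, 24 active warps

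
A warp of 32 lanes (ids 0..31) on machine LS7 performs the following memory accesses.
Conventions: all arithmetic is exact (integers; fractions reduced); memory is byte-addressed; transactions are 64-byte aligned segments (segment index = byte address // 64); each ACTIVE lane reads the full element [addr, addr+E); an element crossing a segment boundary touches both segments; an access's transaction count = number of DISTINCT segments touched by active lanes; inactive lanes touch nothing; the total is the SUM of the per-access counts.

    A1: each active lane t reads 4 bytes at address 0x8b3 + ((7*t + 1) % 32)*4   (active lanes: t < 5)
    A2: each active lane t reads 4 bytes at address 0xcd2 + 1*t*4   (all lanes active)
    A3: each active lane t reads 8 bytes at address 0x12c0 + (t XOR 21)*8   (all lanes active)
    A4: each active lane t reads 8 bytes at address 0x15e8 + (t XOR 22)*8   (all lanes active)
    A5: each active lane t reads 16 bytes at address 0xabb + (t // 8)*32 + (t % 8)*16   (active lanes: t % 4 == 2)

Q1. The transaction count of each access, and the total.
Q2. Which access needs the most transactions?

A1: 3 transactions
A2: 3 transactions
A3: 4 transactions
A4: 5 transactions
A5: 4 transactions

Answer: 3,3,4,5,4; total 19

Answer: A4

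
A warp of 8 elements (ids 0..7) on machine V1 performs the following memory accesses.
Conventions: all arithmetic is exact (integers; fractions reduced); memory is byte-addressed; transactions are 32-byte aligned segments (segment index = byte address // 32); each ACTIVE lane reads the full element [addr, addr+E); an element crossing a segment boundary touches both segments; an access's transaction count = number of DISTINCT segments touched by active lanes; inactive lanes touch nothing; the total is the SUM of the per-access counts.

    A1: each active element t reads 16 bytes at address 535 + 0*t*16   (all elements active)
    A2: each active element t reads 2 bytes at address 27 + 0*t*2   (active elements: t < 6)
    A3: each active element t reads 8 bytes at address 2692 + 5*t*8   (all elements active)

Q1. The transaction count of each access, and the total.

A1: 2 transactions
A2: 1 transaction
A3: 10 transactions

Answer: 2,1,10; total 13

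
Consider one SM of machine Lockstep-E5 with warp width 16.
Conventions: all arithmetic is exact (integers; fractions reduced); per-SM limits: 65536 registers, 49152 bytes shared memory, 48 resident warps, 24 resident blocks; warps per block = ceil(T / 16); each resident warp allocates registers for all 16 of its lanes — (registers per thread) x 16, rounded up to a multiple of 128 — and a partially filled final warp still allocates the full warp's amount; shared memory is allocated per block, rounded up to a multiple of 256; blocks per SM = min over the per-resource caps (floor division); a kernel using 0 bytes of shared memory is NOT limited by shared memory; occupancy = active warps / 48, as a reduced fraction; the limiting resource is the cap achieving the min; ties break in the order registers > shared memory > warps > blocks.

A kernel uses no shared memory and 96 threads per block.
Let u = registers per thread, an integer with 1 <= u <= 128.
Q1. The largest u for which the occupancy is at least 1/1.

Answer: u = 80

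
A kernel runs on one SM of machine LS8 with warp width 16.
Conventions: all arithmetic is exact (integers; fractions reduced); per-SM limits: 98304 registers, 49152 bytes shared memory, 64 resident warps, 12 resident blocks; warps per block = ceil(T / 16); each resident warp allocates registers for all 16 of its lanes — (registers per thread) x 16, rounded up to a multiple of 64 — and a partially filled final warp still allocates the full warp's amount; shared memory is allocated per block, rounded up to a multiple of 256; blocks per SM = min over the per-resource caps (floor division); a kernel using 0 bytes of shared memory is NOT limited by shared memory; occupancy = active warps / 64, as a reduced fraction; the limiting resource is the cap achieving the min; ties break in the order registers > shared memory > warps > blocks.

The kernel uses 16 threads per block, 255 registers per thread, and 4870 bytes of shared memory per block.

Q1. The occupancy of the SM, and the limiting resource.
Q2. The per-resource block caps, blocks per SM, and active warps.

Answer: occupancy 9/64, limited by shared memory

registers: 24 blocks
shared memory: 9 blocks
warps: 64 blocks
blocks: 12 blocks

Answer: 9 blocks, 9 active warps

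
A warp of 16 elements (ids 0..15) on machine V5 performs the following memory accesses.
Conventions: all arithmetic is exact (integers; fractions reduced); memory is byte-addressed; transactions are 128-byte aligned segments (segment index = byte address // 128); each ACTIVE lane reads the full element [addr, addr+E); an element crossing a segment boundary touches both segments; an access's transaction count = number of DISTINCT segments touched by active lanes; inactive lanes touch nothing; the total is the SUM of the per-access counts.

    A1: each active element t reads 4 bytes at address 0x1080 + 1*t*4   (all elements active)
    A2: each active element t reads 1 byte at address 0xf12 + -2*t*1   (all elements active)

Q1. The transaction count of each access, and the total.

A1: 1 transaction
A2: 2 transactions

Answer: 1,2; total 3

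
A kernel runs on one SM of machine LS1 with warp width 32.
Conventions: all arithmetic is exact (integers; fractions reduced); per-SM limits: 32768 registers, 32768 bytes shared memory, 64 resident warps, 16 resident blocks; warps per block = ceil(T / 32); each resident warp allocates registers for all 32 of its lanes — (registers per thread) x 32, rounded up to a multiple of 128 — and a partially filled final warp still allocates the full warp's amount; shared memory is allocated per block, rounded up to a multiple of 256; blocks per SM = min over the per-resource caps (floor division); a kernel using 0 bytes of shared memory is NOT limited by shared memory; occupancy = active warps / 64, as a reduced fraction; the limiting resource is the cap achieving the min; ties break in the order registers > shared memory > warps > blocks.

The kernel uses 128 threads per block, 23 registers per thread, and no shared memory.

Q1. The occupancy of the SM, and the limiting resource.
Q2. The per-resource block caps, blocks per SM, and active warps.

Answer: occupancy 5/8, limited by registers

registers: 10 blocks
shared memory: no limit (kernel uses none)
warps: 16 blocks
blocks: 16 blocks

Answer: 10 blocks, 40 active warps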